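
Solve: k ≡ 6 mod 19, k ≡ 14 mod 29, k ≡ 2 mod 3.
M = 19 × 29 × 3 = 1653. M₁ = 87, y₁ ≡ 7 mod 19. M₂ = 57, y₂ ≡ 28 mod 29. M₃ = 551, y₃ ≡ 2 mod 3. k = 6×87×7 + 14×57×28 + 2×551×2 ≡ 101 mod 1653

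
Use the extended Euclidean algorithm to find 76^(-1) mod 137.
Extended GCD: 76(-9) + 137(5) = 1. So 76^(-1) ≡ -9 ≡ 128 mod 137. Verify: 76 × 128 = 9728 ≡ 1 mod 137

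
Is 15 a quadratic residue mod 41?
By Euler's criterion: 15^{20} ≡ 40 (mod 41). Since this equals -1 (≡ 40), 15 is not a QR.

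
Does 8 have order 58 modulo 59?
ord_59(8) divides 58. For each prime q|58: 8^{29}≡58, 8^{2}≡5, none ≡ 1. So 8 has order 58 and is a primitive root mod 59.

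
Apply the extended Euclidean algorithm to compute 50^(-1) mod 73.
Extended GCD: 50(19) + 73(-13) = 1. So 50^(-1) ≡ 19 (mod 73). Verify: 50 × 19 = 950 ≡ 1 (mod 73)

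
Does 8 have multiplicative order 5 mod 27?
Powers of 8 mod 27: 8^1≡8, 8^2≡10, 8^3≡26, 8^4≡19, 8^5≡17, 8^6≡1. 8^5≡17≢1, so ord ≠ 5. No, the actual order is 6.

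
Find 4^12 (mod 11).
Using Fermat: 4^{10} ≡ 1 (mod 11). 12 ≡ 2 (mod 10). So 4^{12} ≡ 4^{2} ≡ 5 (mod 11)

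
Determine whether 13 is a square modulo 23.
By Euler's criterion: 13^{11} ≡ 1 (mod 23). Since this equals 1, 13 is a QR.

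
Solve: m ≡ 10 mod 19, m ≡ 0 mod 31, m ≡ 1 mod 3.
M = 19 × 31 × 3 = 1767. M₁ = 93, y₁ ≡ 9 mod 19. M₂ = 57, y₂ ≡ 6 mod 31. M₃ = 589, y₃ ≡ 1 mod 3. m = 10×93×9 + 0×57×6 + 1×589×1 ≡ 124 mod 1767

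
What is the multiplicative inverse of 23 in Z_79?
Since 79 is prime, by Fermat 23^(-1) ≡ 23^{77} ≡ 55 (mod 79). Verify: 23 × 55 = 1265 ≡ 1 (mod 79)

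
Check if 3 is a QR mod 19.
By Euler's criterion: 3^{9} ≡ 18 (mod 19). Since this equals -1 (≡ 18), 3 is not a QR.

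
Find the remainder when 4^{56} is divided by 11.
By Fermat: 4^{10} ≡ 1 (mod 11). 56 = 5×10 + 6. So 4^{56} ≡ 4^{6} ≡ 4 (mod 11)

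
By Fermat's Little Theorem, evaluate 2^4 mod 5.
By Fermat's Little Theorem, 2^{4} ≡ 1 (mod 5) since 5 is prime and gcd(2, 5) = 1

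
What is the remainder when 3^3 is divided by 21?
3^{3} = 27 ≡ 6 mod 21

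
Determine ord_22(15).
Powers of 15 mod 22: 15^1≡15, 15^2≡5, 15^3≡9, 15^4≡3, 15^5≡1. Order = 5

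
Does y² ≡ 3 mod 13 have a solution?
By Euler's criterion: 3^{6} ≡ 1 mod 13. Since this equals 1, 3 is a QR.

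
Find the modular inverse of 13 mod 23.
Since 23 is prime, by Fermat 13^(-1) ≡ 13^{21} ≡ 16 mod 23. Verify: 13 × 16 = 208 ≡ 1 mod 23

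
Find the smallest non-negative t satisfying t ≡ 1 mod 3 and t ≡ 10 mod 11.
M = 3 × 11 = 33. M₁ = 11, y₁ ≡ 2 mod 3. M₂ = 3, y₂ ≡ 4 mod 11. t = 1×11×2 + 10×3×4 ≡ 10 mod 33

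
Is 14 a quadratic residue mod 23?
By Euler's criterion: 14^{11} ≡ 22 mod 23. Since this equals -1 (≡ 22), 14 is not a QR.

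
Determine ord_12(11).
Powers of 11 mod 12: 11^1≡11, 11^2≡1. ord_12(11) = 2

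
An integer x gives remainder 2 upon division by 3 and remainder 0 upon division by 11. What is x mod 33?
M = 3 × 11 = 33. M₁ = 11, y₁ ≡ 2 mod 3. M₂ = 3, y₂ ≡ 4 mod 11. x = 2×11×2 + 0×3×4 ≡ 11 mod 33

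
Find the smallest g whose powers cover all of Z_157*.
g = 5. For each prime q|156: 5^{78}≡156, 5^{52}≡12, 5^{12}≡130, none ≡ 1, so ord_157(5) = 156 and 5 is a primitive root.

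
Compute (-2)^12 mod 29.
By repeated squaring (mod 29): (-2)^{1}≡27, (-2)^{2}≡4, (-2)^{4}≡16, (-2)^{8}≡24. Then (-2)^{12} = (-2)^{8+4} ≡ 24 × 16 ≡ 7 (mod 29)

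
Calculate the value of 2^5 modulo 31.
By repeated squaring mod 31: 2^{1}≡2, 2^{2}≡4, 2^{4}≡16. Then 2^{5} = 2^{4+1} ≡ 16 × 2 ≡ 1 mod 31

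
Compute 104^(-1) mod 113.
Since 113 is prime, by Fermat 104^(-1) ≡ 104^{111} ≡ 25 mod 113. Verify: 104 × 25 = 2600 ≡ 1 mod 113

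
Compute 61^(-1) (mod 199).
Since 199 is prime, by Fermat 61^(-1) ≡ 61^{197} ≡ 62 (mod 199). Verify: 61 × 62 = 3782 ≡ 1 (mod 199)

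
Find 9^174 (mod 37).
Using Fermat: 9^{36} ≡ 1 (mod 37). 174 ≡ 30 (mod 36). So 9^{174} ≡ 9^{30} ≡ 26 (mod 37)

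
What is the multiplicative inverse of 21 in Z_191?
Since 191 is prime, by Fermat 21^(-1) ≡ 21^{189} ≡ 91 mod 191. Verify: 21 × 91 = 1911 ≡ 1 mod 191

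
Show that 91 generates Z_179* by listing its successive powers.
91^1, 91^2, ..., 91^{178} mod 179: [91, 47, 160, 61, 2, 3, 94, 141, 122, 4, 6, 9, 103, 65, 8, 12, 18, 27, 130, 16, 24, 36, 54, 81, 32, 48, 72, 108, 162, 64, 96, 144, 37, 145, 128, 13, 109, 74, 111, 77, 26, 39, 148, 43, 154, 52, 78, 117, 86, 129, 104, 156, 55, 172, 79, 29, 133, 110, 165, 158, 58, 87, 41, 151, 137, 116, 174, 82, 123, 95, 53, 169, 164, 67, 11, 106, 159, 149, 134, 22, 33, 139, 119, 89, 44, 66, 99, 59, 178, 88, 132, 19, 118, 177, 176, 85, 38, 57, 175, 173, 170, 76, 114, 171, 167, 161, 152, 49, 163, 155, 143, 125, 98, 147, 131, 107, 71, 17, 115, 83, 35, 142, 34, 51, 166, 70, 105, 68, 102, 153, 140, 31, 136, 25, 127, 101, 62, 93, 50, 75, 23, 124, 7, 100, 150, 46, 69, 14, 21, 121, 92, 138, 28, 42, 63, 5, 97, 56, 84, 126, 10, 15, 112, 168, 73, 20, 30, 45, 157, 146, 40, 60, 90, 135, 113, 80, 120, 1]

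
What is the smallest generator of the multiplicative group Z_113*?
g = 3. For each prime q|112: 3^{56}≡112, 3^{16}≡49, none ≡ 1, so ord_113(3) = 112 and 3 is a primitive root.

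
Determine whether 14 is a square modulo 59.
By Euler's criterion: 14^{29} ≡ 58 (mod 59). Since this equals -1 (≡ 58), 14 is not a QR.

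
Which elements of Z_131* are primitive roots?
There are φ(130) = 48 primitive roots mod 131: {2, 6, 8, 10, 14, 17, 22, 23, 26, 29, 30, 31, 37, 40, 50, 54, 56, 57, 66, 67, 72, 76, 82, 83, 85, 87, 88, 90, 93, 95, 96, 97, 98, 103, 104, 106, 110, 111, 115, 116, 118, 119, 120, 122, 124, 126, 127, 128}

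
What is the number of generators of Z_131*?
A prime p has φ(p-1) primitive roots; here φ(130) = 48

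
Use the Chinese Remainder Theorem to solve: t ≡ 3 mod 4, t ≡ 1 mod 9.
M = 4 × 9 = 36. M₁ = 9, y₁ ≡ 1 mod 4. M₂ = 4, y₂ ≡ 7 mod 9. t = 3×9×1 + 1×4×7 ≡ 19 mod 36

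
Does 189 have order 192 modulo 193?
189^{48} ≡ 1 mod 193 and 48 < 192, so ord_193(189) = 48 ≠ 192 and 189 is not a primitive root.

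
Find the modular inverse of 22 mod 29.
Since 29 is prime, by Fermat 22^(-1) ≡ 22^{27} ≡ 4 mod 29. Verify: 22 × 4 = 88 ≡ 1 mod 29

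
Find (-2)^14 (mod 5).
Using Fermat: (-2)^{4} ≡ 1 (mod 5). 14 ≡ 2 (mod 4). So (-2)^{14} ≡ (-2)^{2} ≡ 4 (mod 5)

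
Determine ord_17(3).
Powers of 3 mod 17: 3^1≡3, 3^2≡9, 3^3≡10, 3^4≡13, 3^5≡5, 3^6≡15, 3^7≡11, 3^8≡16, 3^9≡14, 3^10≡8, 3^11≡7, 3^12≡4, 3^13≡12, 3^14≡2, 3^15≡6, 3^16≡1. Order = 16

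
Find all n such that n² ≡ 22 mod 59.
The square roots of 22 mod 59 are 9 and 50. Verify: 9² = 81 ≡ 22 mod 59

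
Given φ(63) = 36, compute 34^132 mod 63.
By Euler: 34^{36} ≡ 1 (mod 63) since gcd(34, 63) = 1. 132 = 3×36 + 24. So 34^{132} ≡ 34^{24} ≡ 1 (mod 63)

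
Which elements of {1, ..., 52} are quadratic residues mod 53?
Squares in Z_53*: {1, 4, 6, 7, 9, 10, 11, 13, 15, 16, 17, 24, 25, 28, 29, 36, 37, 38, 40, 42, 43, 44, 46, 47, 49, 52}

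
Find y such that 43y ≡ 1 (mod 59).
Since 59 is prime, by Fermat 43^(-1) ≡ 43^{57} ≡ 11 (mod 59). Verify: 43 × 11 = 473 ≡ 1 (mod 59)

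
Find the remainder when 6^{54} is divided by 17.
By Fermat: 6^{16} ≡ 1 mod 17. 54 = 3×16 + 6. So 6^{54} ≡ 6^{6} ≡ 8 mod 17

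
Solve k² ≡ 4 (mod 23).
The square roots of 4 mod 23 are 2 and 21. Verify: 2² = 4 ≡ 4 (mod 23)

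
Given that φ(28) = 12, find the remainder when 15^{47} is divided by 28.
By Euler: 15^{12} ≡ 1 (mod 28) since gcd(15, 28) = 1. 47 = 3×12 + 11. So 15^{47} ≡ 15^{11} ≡ 15 (mod 28)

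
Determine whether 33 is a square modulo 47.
By Euler's criterion: 33^{23} ≡ 46 mod 47. Since this equals -1 (≡ 46), 33 is not a QR.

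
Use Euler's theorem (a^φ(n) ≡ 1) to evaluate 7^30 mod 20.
By Euler: 7^{8} ≡ 1 (mod 20) since gcd(7, 20) = 1. 30 = 3×8 + 6. So 7^{30} ≡ 7^{6} ≡ 9 (mod 20)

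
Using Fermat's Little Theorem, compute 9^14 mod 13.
By Fermat: 9^{12} ≡ 1 (mod 13). So 9^{14} = 9^{12} · 9^{2} ≡ 9^{2} ≡ 3 (mod 13)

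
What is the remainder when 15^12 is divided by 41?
By repeated squaring (mod 41): 15^{1}≡15, 15^{2}≡20, 15^{4}≡31, 15^{8}≡18. Then 15^{12} = 15^{8+4} ≡ 18 × 31 ≡ 25 (mod 41)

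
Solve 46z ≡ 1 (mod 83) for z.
Since 83 is prime, by Fermat 46^(-1) ≡ 46^{81} ≡ 74 (mod 83). Verify: 46 × 74 = 3404 ≡ 1 (mod 83)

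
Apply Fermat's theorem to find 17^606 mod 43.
By Fermat: 17^{42} ≡ 1 mod 43. 606 ≡ 18 mod 42. So 17^{606} ≡ 17^{18} ≡ 4 mod 43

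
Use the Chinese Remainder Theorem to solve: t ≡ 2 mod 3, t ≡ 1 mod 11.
M = 3 × 11 = 33. M₁ = 11, y₁ ≡ 2 mod 3. M₂ = 3, y₂ ≡ 4 mod 11. t = 2×11×2 + 1×3×4 ≡ 23 mod 33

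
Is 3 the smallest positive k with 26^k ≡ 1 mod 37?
Powers of 26 mod 37: 26^1≡26, 26^2≡10, 26^3≡1. First k with 26^k≡1 is k=3. Yes, ord_37(26) = 3.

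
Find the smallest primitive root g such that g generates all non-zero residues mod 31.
g = 3. Powers: [3, 9, 27, 19, 26, 16, 17, 20, ...] generates all 30 non-zero residues.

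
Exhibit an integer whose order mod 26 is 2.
25 has order 2 mod 26 since 25^{2} ≡ 1 (mod 26) and no smaller power works.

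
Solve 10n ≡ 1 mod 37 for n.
Since 37 is prime, by Fermat 10^(-1) ≡ 10^{35} ≡ 26 mod 37. Verify: 10 × 26 = 260 ≡ 1 mod 37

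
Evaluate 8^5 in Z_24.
By repeated squaring mod 24: 8^{1}≡8, 8^{2}≡16, 8^{4}≡16. Then 8^{5} = 8^{4+1} ≡ 16 × 8 ≡ 8 mod 24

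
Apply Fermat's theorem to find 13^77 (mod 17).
By Fermat: 13^{16} ≡ 1 (mod 17). 77 = 4×16 + 13. So 13^{77} ≡ 13^{13} ≡ 13 (mod 17)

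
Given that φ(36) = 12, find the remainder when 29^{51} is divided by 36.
By Euler: 29^{12} ≡ 1 (mod 36) since gcd(29, 36) = 1. 51 = 4×12 + 3. So 29^{51} ≡ 29^{3} ≡ 17 (mod 36)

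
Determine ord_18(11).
Powers of 11 mod 18: 11^1≡11, 11^2≡13, 11^3≡17, 11^4≡7, 11^5≡5, 11^6≡1. ord_18(11) = 6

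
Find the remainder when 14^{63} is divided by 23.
By Fermat: 14^{22} ≡ 1 mod 23. 63 = 2×22 + 19. So 14^{63} ≡ 14^{19} ≡ 10 mod 23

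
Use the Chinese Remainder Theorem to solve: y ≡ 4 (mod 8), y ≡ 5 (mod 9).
M = 8 × 9 = 72. M₁ = 9, y₁ ≡ 1 (mod 8). M₂ = 8, y₂ ≡ 8 (mod 9). y = 4×9×1 + 5×8×8 ≡ 68 (mod 72)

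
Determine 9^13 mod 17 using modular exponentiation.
By repeated squaring mod 17: 9^{1}≡9, 9^{2}≡13, 9^{4}≡16, 9^{8}≡1. Then 9^{13} = 9^{8+4+1} ≡ 1 × 16 × 9 ≡ 8 mod 17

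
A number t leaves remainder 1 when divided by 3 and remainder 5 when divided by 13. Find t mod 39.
M = 3 × 13 = 39. M₁ = 13, y₁ ≡ 1 mod 3. M₂ = 3, y₂ ≡ 9 mod 13. t = 1×13×1 + 5×3×9 ≡ 31 mod 39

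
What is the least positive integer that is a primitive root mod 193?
g = 5. For each prime q|192: 5^{96}≡192, 5^{64}≡84, none ≡ 1, so ord_193(5) = 192 and 5 is a primitive root.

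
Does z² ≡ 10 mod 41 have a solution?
By Euler's criterion: 10^{20} ≡ 1 mod 41. Since this equals 1, 10 is a QR.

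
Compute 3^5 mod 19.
By repeated squaring mod 19: 3^{1}≡3, 3^{2}≡9, 3^{4}≡5. Then 3^{5} = 3^{4+1} ≡ 5 × 3 ≡ 15 mod 19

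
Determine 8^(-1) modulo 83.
Since 83 is prime, by Fermat 8^(-1) ≡ 8^{81} ≡ 52 mod 83. Verify: 8 × 52 = 416 ≡ 1 mod 83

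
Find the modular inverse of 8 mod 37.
Since 37 is prime, by Fermat 8^(-1) ≡ 8^{35} ≡ 14 mod 37. Verify: 8 × 14 = 112 ≡ 1 mod 37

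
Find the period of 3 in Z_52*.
Powers of 3 mod 52: 3^1≡3, 3^2≡9, 3^3≡27, 3^4≡29, 3^5≡35, 3^6≡1. ord_52(3) = 6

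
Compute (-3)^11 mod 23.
By repeated squaring (mod 23): (-3)^{1}≡20, (-3)^{2}≡9, (-3)^{4}≡12, (-3)^{8}≡6. Then (-3)^{11} = (-3)^{8+2+1} ≡ 6 × 9 × 20 ≡ 22 (mod 23)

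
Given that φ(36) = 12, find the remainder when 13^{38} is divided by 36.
By Euler: 13^{12} ≡ 1 mod 36 since gcd(13, 36) = 1. 38 = 3×12 + 2. So 13^{38} ≡ 13^{2} ≡ 25 mod 36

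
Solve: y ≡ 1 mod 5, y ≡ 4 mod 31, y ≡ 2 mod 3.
M = 5 × 31 × 3 = 465. M₁ = 93, y₁ ≡ 2 mod 5. M₂ = 15, y₂ ≡ 29 mod 31. M₃ = 155, y₃ ≡ 2 mod 3. y = 1×93×2 + 4×15×29 + 2×155×2 ≡ 221 mod 465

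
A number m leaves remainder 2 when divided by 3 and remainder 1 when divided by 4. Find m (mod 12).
M = 3 × 4 = 12. M₁ = 4, y₁ ≡ 1 (mod 3). M₂ = 3, y₂ ≡ 3 (mod 4). m = 2×4×1 + 1×3×3 ≡ 5 (mod 12)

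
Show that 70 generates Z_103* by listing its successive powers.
70^1, 70^2, ..., 70^{102} mod 103: [70, 59, 10, 82, 75, 100, 99, 29, 73, 63, 84, 9, 12, 16, 90, 17, 57, 76, 67, 55, 39, 52, 35, 81, 5, 41, 89, 50, 101, 66, 88, 83, 42, 56, 6, 8, 45, 60, 80, 38, 85, 79, 71, 26, 69, 92, 54, 72, 96, 25, 102, 33, 44, 93, 21, 28, 3, 4, 74, 30, 40, 19, 94, 91, 87, 13, 86, 46, 27, 36, 48, 64, 51, 68, 22, 98, 62, 14, 53, 2, 37, 15, 20, 61, 47, 97, 95, 58, 43, 23, 65, 18, 24, 32, 77, 34, 11, 49, 31, 7, 78, 1]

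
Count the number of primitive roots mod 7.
There are φ(7-1) = φ(6) = 2 primitive roots modulo 7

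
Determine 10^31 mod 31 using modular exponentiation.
Using Fermat: 10^{30} ≡ 1 mod 31. 31 ≡ 1 mod 30. So 10^{31} ≡ 10^{1} ≡ 10 mod 31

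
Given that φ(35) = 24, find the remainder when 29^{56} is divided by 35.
By Euler: 29^{24} ≡ 1 (mod 35) since gcd(29, 35) = 1. 56 = 2×24 + 8. So 29^{56} ≡ 29^{8} ≡ 1 (mod 35)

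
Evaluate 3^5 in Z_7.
By repeated squaring mod 7: 3^{1}≡3, 3^{2}≡2, 3^{4}≡4. Then 3^{5} = 3^{4+1} ≡ 4 × 3 ≡ 5 mod 7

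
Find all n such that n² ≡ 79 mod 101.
The square roots of 79 mod 101 are 68 and 33. Verify: 68² = 4624 ≡ 79 mod 101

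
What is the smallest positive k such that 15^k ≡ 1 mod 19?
Powers of 15 mod 19: 15^1≡15, 15^2≡16, 15^3≡12, 15^4≡9, 15^5≡2, 15^6≡11, 15^7≡13, 15^8≡5, 15^9≡18, 15^10≡4, 15^11≡3, 15^12≡7, 15^13≡10, 15^14≡17, 15^15≡8, 15^16≡6, 15^17≡14, 15^18≡1. ord_19(15) = 18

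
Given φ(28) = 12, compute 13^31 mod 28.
By Euler: 13^{12} ≡ 1 (mod 28) since gcd(13, 28) = 1. 31 = 2×12 + 7. So 13^{31} ≡ 13^{7} ≡ 13 (mod 28)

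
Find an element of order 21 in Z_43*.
9 has order 21 mod 43 since 9^{21} ≡ 1 (mod 43) and no smaller power works.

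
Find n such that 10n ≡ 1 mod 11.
Since 11 is prime, by Fermat 10^(-1) ≡ 10^{9} ≡ 10 mod 11. Verify: 10 × 10 = 100 ≡ 1 mod 11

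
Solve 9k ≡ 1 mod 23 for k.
Since 23 is prime, by Fermat 9^(-1) ≡ 9^{21} ≡ 18 mod 23. Verify: 9 × 18 = 162 ≡ 1 mod 23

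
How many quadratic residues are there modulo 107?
The squaring map on Z_107* is 2-to-1, so there are (106)/2 = 53 QRs.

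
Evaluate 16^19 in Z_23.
By repeated squaring (mod 23): 16^{1}≡16, 16^{2}≡3, 16^{4}≡9, 16^{8}≡12, 16^{16}≡6. Then 16^{19} = 16^{16+2+1} ≡ 6 × 3 × 16 ≡ 12 (mod 23)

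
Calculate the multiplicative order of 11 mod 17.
Powers of 11 mod 17: 11^1≡11, 11^2≡2, 11^3≡5, 11^4≡4, 11^5≡10, 11^6≡8, 11^7≡3, 11^8≡16, 11^9≡6, 11^10≡15, 11^11≡12, 11^12≡13, 11^13≡7, 11^14≡9, 11^15≡14, 11^16≡1. So the order of 11 is 16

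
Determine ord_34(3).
Powers of 3 mod 34: 3^1≡3, 3^2≡9, 3^3≡27, 3^4≡13, 3^5≡5, 3^6≡15, 3^7≡11, 3^8≡33, 3^9≡31, 3^10≡25, 3^11≡7, 3^12≡21, 3^13≡29, 3^14≡19, 3^15≡23, 3^16≡1. ord_34(3) = 16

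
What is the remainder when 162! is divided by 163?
By Wilson's theorem, (162)! ≡ -1 ≡ 162 (mod 163)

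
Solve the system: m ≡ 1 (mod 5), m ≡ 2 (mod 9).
M = 5 × 9 = 45. M₁ = 9, y₁ ≡ 4 (mod 5). M₂ = 5, y₂ ≡ 2 (mod 9). m = 1×9×4 + 2×5×2 ≡ 11 (mod 45)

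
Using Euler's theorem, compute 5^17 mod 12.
By Euler: 5^{4} ≡ 1 (mod 12) since gcd(5, 12) = 1. 17 = 4×4 + 1. So 5^{17} ≡ 5^{1} ≡ 5 (mod 12)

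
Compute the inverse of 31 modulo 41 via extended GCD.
Extended GCD: 31(4) + 41(-3) = 1. So 31^(-1) ≡ 4 (mod 41). Verify: 31 × 4 = 124 ≡ 1 (mod 41)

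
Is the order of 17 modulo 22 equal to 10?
Powers of 17 mod 22: 17^1≡17, 17^2≡3, 17^3≡7, 17^4≡9, 17^5≡21, 17^6≡5, 17^7≡19, 17^8≡15, 17^9≡13, 17^10≡1. First k with 17^k≡1 is k=10. Yes, ord_22(17) = 10.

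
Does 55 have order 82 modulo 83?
ord_83(55) divides 82. For each prime q|82: 55^{41}≡82, 55^{2}≡37, none ≡ 1. So 55 has order 82 and is a primitive root mod 83.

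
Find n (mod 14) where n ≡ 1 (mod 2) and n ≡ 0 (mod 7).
M = 2 × 7 = 14. M₁ = 7, y₁ ≡ 1 (mod 2). M₂ = 2, y₂ ≡ 4 (mod 7). n = 1×7×1 + 0×2×4 ≡ 7 (mod 14)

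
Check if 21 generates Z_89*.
21^{44} ≡ 1 (mod 89) and 44 < 88, so ord_89(21) = 44 ≠ 88 and 21 is not a primitive root.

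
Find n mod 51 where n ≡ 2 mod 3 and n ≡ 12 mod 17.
M = 3 × 17 = 51. M₁ = 17, y₁ ≡ 2 mod 3. M₂ = 3, y₂ ≡ 6 mod 17. n = 2×17×2 + 12×3×6 ≡ 29 mod 51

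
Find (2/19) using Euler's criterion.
(2/19) = 2^{9} mod 19 = -1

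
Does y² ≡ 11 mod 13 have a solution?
By Euler's criterion: 11^{6} ≡ 12 mod 13. Since this equals -1 (≡ 12), 11 is not a QR.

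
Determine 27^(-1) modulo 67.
Since 67 is prime, by Fermat 27^(-1) ≡ 27^{65} ≡ 5 (mod 67). Verify: 27 × 5 = 135 ≡ 1 (mod 67)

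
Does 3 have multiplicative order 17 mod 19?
Powers of 3 mod 19: 3^1≡3, 3^2≡9, 3^3≡8, 3^4≡5, 3^5≡15, 3^6≡7, 3^7≡2, 3^8≡6, 3^9≡18, 3^10≡16, 3^11≡10, 3^12≡11, 3^13≡14, 3^14≡4, 3^15≡12, 3^16≡17, 3^17≡13, 3^18≡1. 3^17≡13≢1, so ord ≠ 17. No, the actual order is 18.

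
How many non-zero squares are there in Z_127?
For prime 127, there are (p-1)/2 = (127-1)/2 = 63 quadratic residues (excluding 0).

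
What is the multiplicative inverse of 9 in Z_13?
Since 13 is prime, by Fermat 9^(-1) ≡ 9^{11} ≡ 3 mod 13. Verify: 9 × 3 = 27 ≡ 1 mod 13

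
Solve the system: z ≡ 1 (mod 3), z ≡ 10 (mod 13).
M = 3 × 13 = 39. M₁ = 13, y₁ ≡ 1 (mod 3). M₂ = 3, y₂ ≡ 9 (mod 13). z = 1×13×1 + 10×3×9 ≡ 10 (mod 39)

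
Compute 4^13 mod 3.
Using Fermat: 4^{2} ≡ 1 (mod 3). 13 ≡ 1 (mod 2). So 4^{13} ≡ 4^{1} ≡ 1 (mod 3)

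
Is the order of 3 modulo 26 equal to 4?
Powers of 3 mod 26: 3^1≡3, 3^2≡9, 3^3≡1. Already 3^3≡1, so the order is 3 < 4. No, the actual order is 3.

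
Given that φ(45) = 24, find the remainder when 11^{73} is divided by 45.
By Euler: 11^{24} ≡ 1 mod 45 since gcd(11, 45) = 1. 73 = 3×24 + 1. So 11^{73} ≡ 11^{1} ≡ 11 mod 45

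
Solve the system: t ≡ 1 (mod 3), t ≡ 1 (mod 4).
M = 3 × 4 = 12. M₁ = 4, y₁ ≡ 1 (mod 3). M₂ = 3, y₂ ≡ 3 (mod 4). t = 1×4×1 + 1×3×3 ≡ 1 (mod 12)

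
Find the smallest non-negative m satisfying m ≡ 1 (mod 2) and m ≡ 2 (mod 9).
M = 2 × 9 = 18. M₁ = 9, y₁ ≡ 1 (mod 2). M₂ = 2, y₂ ≡ 5 (mod 9). m = 1×9×1 + 2×2×5 ≡ 11 (mod 18)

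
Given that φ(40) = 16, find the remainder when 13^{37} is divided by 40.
By Euler: 13^{16} ≡ 1 mod 40 since gcd(13, 40) = 1. 37 = 2×16 + 5. So 13^{37} ≡ 13^{5} ≡ 13 mod 40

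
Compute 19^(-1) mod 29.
Since 29 is prime, by Fermat 19^(-1) ≡ 19^{27} ≡ 26 mod 29. Verify: 19 × 26 = 494 ≡ 1 mod 29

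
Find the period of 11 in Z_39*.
Powers of 11 mod 39: 11^1≡11, 11^2≡4, 11^3≡5, 11^4≡16, 11^5≡20, 11^6≡25, 11^7≡2, 11^8≡22, 11^9≡8, 11^10≡10, 11^11≡32, 11^12≡1. ord_39(11) = 12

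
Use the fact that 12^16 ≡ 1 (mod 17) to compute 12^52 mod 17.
By Fermat: 12^{16} ≡ 1 (mod 17). 52 = 3×16 + 4. So 12^{52} ≡ 12^{4} ≡ 13 (mod 17)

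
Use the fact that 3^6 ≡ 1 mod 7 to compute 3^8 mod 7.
By Fermat: 3^{6} ≡ 1 mod 7. So 3^{8} = 3^{6} · 3^{2} ≡ 3^{2} ≡ 2 mod 7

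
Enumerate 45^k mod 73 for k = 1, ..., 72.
45^1, 45^2, ..., 45^{72} mod 73: [45, 54, 21, 69, 39, 3, 62, 16, 63, 61, 44, 9, 40, 48, 43, 37, 59, 27, 47, 71, 56, 38, 31, 8, 68, 67, 22, 41, 20, 24, 58, 55, 66, 50, 60, 72, 28, 19, 52, 4, 34, 70, 11, 57, 10, 12, 29, 64, 33, 25, 30, 36, 14, 46, 26, 2, 17, 35, 42, 65, 5, 6, 51, 32, 53, 49, 15, 18, 7, 23, 13, 1]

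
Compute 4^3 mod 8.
4^{3} = 64 ≡ 0 mod 8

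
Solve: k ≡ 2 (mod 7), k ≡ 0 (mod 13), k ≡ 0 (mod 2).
M = 7 × 13 × 2 = 182. M₁ = 26, y₁ ≡ 3 (mod 7). M₂ = 14, y₂ ≡ 1 (mod 13). M₃ = 91, y₃ ≡ 1 (mod 2). k = 2×26×3 + 0×14×1 + 0×91×1 ≡ 156 (mod 182)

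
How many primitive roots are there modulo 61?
A prime p has φ(p-1) primitive roots; here φ(60) = 16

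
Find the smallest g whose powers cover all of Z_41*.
g = 6. For each prime q|40: 6^{20}≡40, 6^{8}≡10, none ≡ 1, so ord_41(6) = 40 and 6 is a primitive root.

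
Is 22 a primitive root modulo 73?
22^{8} ≡ 1 mod 73 and 8 < 72, so ord_73(22) = 8 ≠ 72 and 22 is not a primitive root.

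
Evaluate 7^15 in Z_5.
Using Fermat: 7^{4} ≡ 1 (mod 5). 15 ≡ 3 (mod 4). So 7^{15} ≡ 7^{3} ≡ 3 (mod 5)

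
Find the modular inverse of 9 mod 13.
Since 13 is prime, by Fermat 9^(-1) ≡ 9^{11} ≡ 3 mod 13. Verify: 9 × 3 = 27 ≡ 1 mod 13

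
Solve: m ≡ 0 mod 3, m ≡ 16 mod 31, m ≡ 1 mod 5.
M = 3 × 31 × 5 = 465. M₁ = 155, y₁ ≡ 2 mod 3. M₂ = 15, y₂ ≡ 29 mod 31. M₃ = 93, y₃ ≡ 2 mod 5. m = 0×155×2 + 16×15×29 + 1×93×2 ≡ 171 mod 465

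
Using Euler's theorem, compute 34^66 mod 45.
By Euler: 34^{24} ≡ 1 mod 45 since gcd(34, 45) = 1. 66 = 2×24 + 18. So 34^{66} ≡ 34^{18} ≡ 1 mod 45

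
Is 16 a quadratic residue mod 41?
By Euler's criterion: 16^{20} ≡ 1 mod 41. Since this equals 1, 16 is a QR.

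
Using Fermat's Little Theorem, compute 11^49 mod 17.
By Fermat: 11^{16} ≡ 1 mod 17. 49 = 3×16 + 1. So 11^{49} ≡ 11^{1} ≡ 11 mod 17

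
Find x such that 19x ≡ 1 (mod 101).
Since 101 is prime, by Fermat 19^(-1) ≡ 19^{99} ≡ 16 (mod 101). Verify: 19 × 16 = 304 ≡ 1 (mod 101)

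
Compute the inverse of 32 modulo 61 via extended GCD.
Extended GCD: 32(21) + 61(-11) = 1. So 32^(-1) ≡ 21 (mod 61). Verify: 32 × 21 = 672 ≡ 1 (mod 61)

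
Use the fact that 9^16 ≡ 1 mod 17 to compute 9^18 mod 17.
By Fermat: 9^{16} ≡ 1 mod 17. So 9^{18} = 9^{16} · 9^{2} ≡ 9^{2} ≡ 13 mod 17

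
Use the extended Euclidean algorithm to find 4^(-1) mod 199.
Extended GCD: 4(50) + 199(-1) = 1. So 4^(-1) ≡ 50 (mod 199). Verify: 4 × 50 = 200 ≡ 1 (mod 199)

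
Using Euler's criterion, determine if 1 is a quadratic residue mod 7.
By Euler's criterion: 1^{3} ≡ 1 mod 7. Since this equals 1, 1 is a QR.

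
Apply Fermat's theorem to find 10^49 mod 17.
By Fermat: 10^{16} ≡ 1 mod 17. 49 = 3×16 + 1. So 10^{49} ≡ 10^{1} ≡ 10 mod 17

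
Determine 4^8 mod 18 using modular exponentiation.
By repeated squaring (mod 18): 4^{1}≡4, 4^{2}≡16, 4^{4}≡4, 4^{8}≡16. So 4^{8} ≡ 16 (mod 18)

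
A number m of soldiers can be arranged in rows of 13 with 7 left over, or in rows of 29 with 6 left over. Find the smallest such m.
M = 13 × 29 = 377. M₁ = 29, y₁ ≡ 9 mod 13. M₂ = 13, y₂ ≡ 9 mod 29. m = 7×29×9 + 6×13×9 ≡ 267 mod 377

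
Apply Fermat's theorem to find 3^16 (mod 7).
By Fermat: 3^{6} ≡ 1 (mod 7). 16 = 2×6 + 4. So 3^{16} ≡ 3^{4} ≡ 4 (mod 7)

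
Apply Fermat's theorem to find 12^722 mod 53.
By Fermat: 12^{52} ≡ 1 mod 53. 722 ≡ 46 mod 52. So 12^{722} ≡ 12^{46} ≡ 25 mod 53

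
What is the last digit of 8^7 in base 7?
Using Fermat: 8^{6} ≡ 1 mod 7. 7 ≡ 1 mod 6. So 8^{7} ≡ 8^{1} ≡ 1 mod 7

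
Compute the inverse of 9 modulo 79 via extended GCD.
Extended GCD: 9(-35) + 79(4) = 1. So 9^(-1) ≡ -35 ≡ 44 (mod 79). Verify: 9 × 44 = 396 ≡ 1 (mod 79)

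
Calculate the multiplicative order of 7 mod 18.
Powers of 7 mod 18: 7^1≡7, 7^2≡13, 7^3≡1. Order = 3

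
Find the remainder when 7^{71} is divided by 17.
By Fermat: 7^{16} ≡ 1 (mod 17). 71 = 4×16 + 7. So 7^{71} ≡ 7^{7} ≡ 12 (mod 17)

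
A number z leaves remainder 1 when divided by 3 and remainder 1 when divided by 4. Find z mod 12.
M = 3 × 4 = 12. M₁ = 4, y₁ ≡ 1 mod 3. M₂ = 3, y₂ ≡ 3 mod 4. z = 1×4×1 + 1×3×3 ≡ 1 mod 12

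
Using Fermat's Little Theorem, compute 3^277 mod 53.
By Fermat: 3^{52} ≡ 1 mod 53. 277 ≡ 17 mod 52. So 3^{277} ≡ 3^{17} ≡ 45 mod 53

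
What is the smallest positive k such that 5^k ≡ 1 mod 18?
Powers of 5 mod 18: 5^1≡5, 5^2≡7, 5^3≡17, 5^4≡13, 5^5≡11, 5^6≡1. Order = 6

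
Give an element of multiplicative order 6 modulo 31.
6 has order 6 mod 31 since 6^{6} ≡ 1 (mod 31) and no smaller power works.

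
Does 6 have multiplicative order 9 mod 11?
Powers of 6 mod 11: 6^1≡6, 6^2≡3, 6^3≡7, 6^4≡9, 6^5≡10, 6^6≡5, 6^7≡8, 6^8≡4, 6^9≡2, 6^10≡1. 6^9≡2≢1, so ord ≠ 9. No, the actual order is 10.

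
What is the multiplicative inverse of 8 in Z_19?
Since 19 is prime, by Fermat 8^(-1) ≡ 8^{17} ≡ 12 mod 19. Verify: 8 × 12 = 96 ≡ 1 mod 19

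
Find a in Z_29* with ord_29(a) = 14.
4 has order 14 mod 29 since 4^{14} ≡ 1 mod 29 and no smaller power works.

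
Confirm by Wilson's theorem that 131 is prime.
(130)! mod 131 = 130. Since this equals -1 mod 131, Wilson confirms 131 is prime.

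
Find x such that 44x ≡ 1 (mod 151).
Since 151 is prime, by Fermat 44^(-1) ≡ 44^{149} ≡ 127 (mod 151). Verify: 44 × 127 = 5588 ≡ 1 (mod 151)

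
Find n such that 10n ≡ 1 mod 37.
Since 37 is prime, by Fermat 10^(-1) ≡ 10^{35} ≡ 26 mod 37. Verify: 10 × 26 = 260 ≡ 1 mod 37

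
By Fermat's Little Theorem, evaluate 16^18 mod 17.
By Fermat: 16^{16} ≡ 1 (mod 17). So 16^{18} = 16^{16} · 16^{2} ≡ 16^{2} ≡ 1 (mod 17)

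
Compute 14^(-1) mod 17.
Since 17 is prime, by Fermat 14^(-1) ≡ 14^{15} ≡ 11 mod 17. Verify: 14 × 11 = 154 ≡ 1 mod 17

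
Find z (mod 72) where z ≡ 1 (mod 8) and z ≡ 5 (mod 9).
M = 8 × 9 = 72. M₁ = 9, y₁ ≡ 1 (mod 8). M₂ = 8, y₂ ≡ 8 (mod 9). z = 1×9×1 + 5×8×8 ≡ 41 (mod 72)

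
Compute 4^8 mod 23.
By repeated squaring mod 23: 4^{1}≡4, 4^{2}≡16, 4^{4}≡3, 4^{8}≡9. So 4^{8} ≡ 9 mod 23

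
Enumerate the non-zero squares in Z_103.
Quadratic residues modulo 103: {1, 2, 4, 7, 8, 9, 13, 14, 15, 16, 17, 18, 19, 23, 25, 26, 28, 29, 30, 32, 33, 34, 36, 38, 41, 46, 49, 50, 52, 55, 56, 58, 59, 60, 61, 63, 64, 66, 68, 72, 76, 79, 81, 82, 83, 91, 92, 93, 97, 98, 100}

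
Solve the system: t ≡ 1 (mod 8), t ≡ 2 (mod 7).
M = 8 × 7 = 56. M₁ = 7, y₁ ≡ 7 (mod 8). M₂ = 8, y₂ ≡ 1 (mod 7). t = 1×7×7 + 2×8×1 ≡ 9 (mod 56)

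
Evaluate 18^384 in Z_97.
Using Fermat: 18^{96} ≡ 1 mod 97. 384 ≡ 0 mod 96. So 18^{384} ≡ 18^{0} ≡ 1 mod 97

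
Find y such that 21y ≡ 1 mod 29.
Since 29 is prime, by Fermat 21^(-1) ≡ 21^{27} ≡ 18 mod 29. Verify: 21 × 18 = 378 ≡ 1 mod 29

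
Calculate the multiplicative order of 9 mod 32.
Powers of 9 mod 32: 9^1≡9, 9^2≡17, 9^3≡25, 9^4≡1. Order = 4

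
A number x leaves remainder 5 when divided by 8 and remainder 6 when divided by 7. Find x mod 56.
M = 8 × 7 = 56. M₁ = 7, y₁ ≡ 7 mod 8. M₂ = 8, y₂ ≡ 1 mod 7. x = 5×7×7 + 6×8×1 ≡ 13 mod 56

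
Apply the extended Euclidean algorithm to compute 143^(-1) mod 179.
Extended GCD: 143(-5) + 179(4) = 1. So 143^(-1) ≡ -5 ≡ 174 (mod 179). Verify: 143 × 174 = 24882 ≡ 1 (mod 179)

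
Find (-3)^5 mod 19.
By repeated squaring mod 19: (-3)^{1}≡16, (-3)^{2}≡9, (-3)^{4}≡5. Then (-3)^{5} = (-3)^{4+1} ≡ 5 × 16 ≡ 4 mod 19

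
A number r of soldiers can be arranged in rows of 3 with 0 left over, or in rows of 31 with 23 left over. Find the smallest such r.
M = 3 × 31 = 93. M₁ = 31, y₁ ≡ 1 mod 3. M₂ = 3, y₂ ≡ 21 mod 31. r = 0×31×1 + 23×3×21 ≡ 54 mod 93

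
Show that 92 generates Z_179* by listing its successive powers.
92^1, 92^2, ..., 92^{178} mod 179: [92, 51, 38, 95, 148, 12, 30, 75, 98, 66, 165, 144, 2, 5, 102, 76, 11, 117, 24, 60, 150, 17, 132, 151, 109, 4, 10, 25, 152, 22, 55, 48, 120, 121, 34, 85, 123, 39, 8, 20, 50, 125, 44, 110, 96, 61, 63, 68, 170, 67, 78, 16, 40, 100, 71, 88, 41, 13, 122, 126, 136, 161, 134, 156, 32, 80, 21, 142, 176, 82, 26, 65, 73, 93, 143, 89, 133, 64, 160, 42, 105, 173, 164, 52, 130, 146, 7, 107, 178, 87, 128, 141, 84, 31, 167, 149, 104, 81, 113, 14, 35, 177, 174, 77, 103, 168, 62, 155, 119, 29, 162, 47, 28, 70, 175, 169, 154, 27, 157, 124, 131, 59, 58, 145, 94, 56, 140, 171, 159, 129, 54, 135, 69, 83, 118, 116, 111, 9, 112, 101, 163, 139, 79, 108, 91, 138, 166, 57, 53, 43, 18, 45, 23, 147, 99, 158, 37, 3, 97, 153, 114, 106, 86, 36, 90, 46, 115, 19, 137, 74, 6, 15, 127, 49, 33, 172, 72, 1]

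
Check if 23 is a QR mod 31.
By Euler's criterion: 23^{15} ≡ 30 (mod 31). Since this equals -1 (≡ 30), 23 is not a QR.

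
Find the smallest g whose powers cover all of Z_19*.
g = 2. Powers: [2, 4, 8, 16, 13, 7, ...] generates all 18 non-zero residues.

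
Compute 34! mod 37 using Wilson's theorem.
(36)! = (34)! × (35) × (36) ≡ -1 mod 37. So (34)! ≡ -1 × [(36)(35)]^(-1) ≡ 18 mod 37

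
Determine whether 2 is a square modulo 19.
By Euler's criterion: 2^{9} ≡ 18 mod 19. Since this equals -1 (≡ 18), 2 is not a QR.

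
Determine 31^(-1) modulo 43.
Since 43 is prime, by Fermat 31^(-1) ≡ 31^{41} ≡ 25 mod 43. Verify: 31 × 25 = 775 ≡ 1 mod 43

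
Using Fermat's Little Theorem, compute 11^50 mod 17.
By Fermat: 11^{16} ≡ 1 mod 17. 50 = 3×16 + 2. So 11^{50} ≡ 11^{2} ≡ 2 mod 17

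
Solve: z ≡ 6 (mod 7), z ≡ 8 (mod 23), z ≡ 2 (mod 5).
M = 7 × 23 × 5 = 805. M₁ = 115, y₁ ≡ 5 (mod 7). M₂ = 35, y₂ ≡ 2 (mod 23). M₃ = 161, y₃ ≡ 1 (mod 5). z = 6×115×5 + 8×35×2 + 2×161×1 ≡ 307 (mod 805)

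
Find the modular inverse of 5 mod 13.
Since 13 is prime, by Fermat 5^(-1) ≡ 5^{11} ≡ 8 (mod 13). Verify: 5 × 8 = 40 ≡ 1 (mod 13)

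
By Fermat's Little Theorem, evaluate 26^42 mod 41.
By Fermat: 26^{40} ≡ 1 (mod 41). So 26^{42} = 26^{40} · 26^{2} ≡ 26^{2} ≡ 20 (mod 41)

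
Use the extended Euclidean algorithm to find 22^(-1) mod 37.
Extended GCD: 22(-5) + 37(3) = 1. So 22^(-1) ≡ -5 ≡ 32 (mod 37). Verify: 22 × 32 = 704 ≡ 1 (mod 37)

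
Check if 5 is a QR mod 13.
By Euler's criterion: 5^{6} ≡ 12 mod 13. Since this equals -1 (≡ 12), 5 is not a QR.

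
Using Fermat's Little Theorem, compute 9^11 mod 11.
By Fermat: 9^{10} ≡ 1 (mod 11). So 9^{11} = 9^{10} · 9^{1} ≡ 9^{1} ≡ 9 (mod 11)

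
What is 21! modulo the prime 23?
(22)! = (21)! × (22) ≡ -1 mod 23. So (21)! ≡ -1 × (22)^(-1) ≡ (-1)×(-1) = 1 mod 23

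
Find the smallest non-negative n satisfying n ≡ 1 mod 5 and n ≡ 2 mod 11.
M = 5 × 11 = 55. M₁ = 11, y₁ ≡ 1 mod 5. M₂ = 5, y₂ ≡ 9 mod 11. n = 1×11×1 + 2×5×9 ≡ 46 mod 55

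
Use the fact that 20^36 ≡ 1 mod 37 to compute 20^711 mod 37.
By Fermat: 20^{36} ≡ 1 mod 37. 711 ≡ 27 mod 36. So 20^{711} ≡ 20^{27} ≡ 6 mod 37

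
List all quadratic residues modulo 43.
Quadratic residues modulo 43: {1, 4, 6, 9, 10, 11, 13, 14, 15, 16, 17, 21, 23, 24, 25, 31, 35, 36, 38, 40, 41}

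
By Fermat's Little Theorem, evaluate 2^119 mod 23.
By Fermat: 2^{22} ≡ 1 mod 23. 119 = 5×22 + 9. So 2^{119} ≡ 2^{9} ≡ 6 mod 23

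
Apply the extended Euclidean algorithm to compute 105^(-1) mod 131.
Extended GCD: 105(5) + 131(-4) = 1. So 105^(-1) ≡ 5 mod 131. Verify: 105 × 5 = 525 ≡ 1 mod 131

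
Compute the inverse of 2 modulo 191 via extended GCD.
Extended GCD: 2(-95) + 191(1) = 1. So 2^(-1) ≡ -95 ≡ 96 (mod 191). Verify: 2 × 96 = 192 ≡ 1 (mod 191)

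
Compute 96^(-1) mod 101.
Since 101 is prime, by Fermat 96^(-1) ≡ 96^{99} ≡ 20 mod 101. Verify: 96 × 20 = 1920 ≡ 1 mod 101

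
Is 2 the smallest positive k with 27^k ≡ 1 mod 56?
Powers of 27 mod 56: 27^1≡27, 27^2≡1. First k with 27^k≡1 is k=2. Yes, ord_56(27) = 2.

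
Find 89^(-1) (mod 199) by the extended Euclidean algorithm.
Extended GCD: 89(-38) + 199(17) = 1. So 89^(-1) ≡ -38 ≡ 161 (mod 199). Verify: 89 × 161 = 14329 ≡ 1 (mod 199)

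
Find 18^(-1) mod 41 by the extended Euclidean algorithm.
Extended GCD: 18(16) + 41(-7) = 1. So 18^(-1) ≡ 16 mod 41. Verify: 18 × 16 = 288 ≡ 1 mod 41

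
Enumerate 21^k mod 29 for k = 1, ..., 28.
21^1, 21^2, ..., 21^{28} mod 29: [21, 6, 10, 7, 2, 13, 12, 20, 14, 4, 26, 24, 11, 28, 8, 23, 19, 22, 27, 16, 17, 9, 15, 25, 3, 5, 18, 1]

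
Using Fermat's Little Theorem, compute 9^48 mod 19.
By Fermat: 9^{18} ≡ 1 mod 19. 48 = 2×18 + 12. So 9^{48} ≡ 9^{12} ≡ 7 mod 19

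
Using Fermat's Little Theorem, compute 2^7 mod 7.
By Fermat: 2^{6} ≡ 1 (mod 7). So 2^{7} = 2^{6} · 2^{1} ≡ 2^{1} ≡ 2 (mod 7)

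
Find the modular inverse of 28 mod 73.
Since 73 is prime, by Fermat 28^(-1) ≡ 28^{71} ≡ 60 mod 73. Verify: 28 × 60 = 1680 ≡ 1 mod 73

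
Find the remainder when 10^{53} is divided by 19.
By Fermat: 10^{18} ≡ 1 mod 19. 53 = 2×18 + 17. So 10^{53} ≡ 10^{17} ≡ 2 mod 19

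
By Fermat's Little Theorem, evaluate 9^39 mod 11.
By Fermat: 9^{10} ≡ 1 mod 11. 39 = 3×10 + 9. So 9^{39} ≡ 9^{9} ≡ 5 mod 11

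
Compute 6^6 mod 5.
Using Fermat: 6^{4} ≡ 1 (mod 5). 6 ≡ 2 (mod 4). So 6^{6} ≡ 6^{2} ≡ 1 (mod 5)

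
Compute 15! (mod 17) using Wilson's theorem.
(16)! = (15)! × (16) ≡ -1 (mod 17). So (15)! ≡ -1 × (16)^(-1) ≡ (-1)×(-1) = 1 (mod 17)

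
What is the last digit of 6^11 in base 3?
By repeated squaring (mod 3): 6^{1}≡0, 6^{2}≡0, 6^{4}≡0, 6^{8}≡0. Then 6^{11} = 6^{8+2+1} ≡ 0 × 0 × 0 ≡ 0 (mod 3)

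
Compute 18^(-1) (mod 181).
Since 181 is prime, by Fermat 18^(-1) ≡ 18^{179} ≡ 171 (mod 181). Verify: 18 × 171 = 3078 ≡ 1 (mod 181)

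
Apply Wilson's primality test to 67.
(66)! mod 67 = 66. Since 66 ≡ -1 (mod 67), 67 is prime.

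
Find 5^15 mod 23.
By repeated squaring mod 23: 5^{1}≡5, 5^{2}≡2, 5^{4}≡4, 5^{8}≡16. Then 5^{15} = 5^{8+4+2+1} ≡ 16 × 4 × 2 × 5 ≡ 19 mod 23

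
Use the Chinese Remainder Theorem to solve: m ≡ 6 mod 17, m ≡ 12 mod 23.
M = 17 × 23 = 391. M₁ = 23, y₁ ≡ 3 mod 17. M₂ = 17, y₂ ≡ 19 mod 23. m = 6×23×3 + 12×17×19 ≡ 380 mod 391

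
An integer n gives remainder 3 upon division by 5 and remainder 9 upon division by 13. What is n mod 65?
M = 5 × 13 = 65. M₁ = 13, y₁ ≡ 2 mod 5. M₂ = 5, y₂ ≡ 8 mod 13. n = 3×13×2 + 9×5×8 ≡ 48 mod 65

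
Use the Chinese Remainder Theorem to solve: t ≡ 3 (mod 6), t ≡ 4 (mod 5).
M = 6 × 5 = 30. M₁ = 5, y₁ ≡ 5 (mod 6). M₂ = 6, y₂ ≡ 1 (mod 5). t = 3×5×5 + 4×6×1 ≡ 9 (mod 30)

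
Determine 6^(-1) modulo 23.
Since 23 is prime, by Fermat 6^(-1) ≡ 6^{21} ≡ 4 (mod 23). Verify: 6 × 4 = 24 ≡ 1 (mod 23)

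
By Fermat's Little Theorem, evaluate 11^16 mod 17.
By Fermat's Little Theorem, 11^{16} ≡ 1 mod 17 since 17 is prime and gcd(11, 17) = 1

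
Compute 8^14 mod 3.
Using Fermat: 8^{2} ≡ 1 mod 3. 14 ≡ 0 mod 2. So 8^{14} ≡ 8^{0} ≡ 1 mod 3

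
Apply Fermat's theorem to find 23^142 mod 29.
By Fermat: 23^{28} ≡ 1 mod 29. 142 = 5×28 + 2. So 23^{142} ≡ 23^{2} ≡ 7 mod 29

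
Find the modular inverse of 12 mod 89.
Since 89 is prime, by Fermat 12^(-1) ≡ 12^{87} ≡ 52 mod 89. Verify: 12 × 52 = 624 ≡ 1 mod 89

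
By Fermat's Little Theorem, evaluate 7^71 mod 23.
By Fermat: 7^{22} ≡ 1 (mod 23). 71 = 3×22 + 5. So 7^{71} ≡ 7^{5} ≡ 17 (mod 23)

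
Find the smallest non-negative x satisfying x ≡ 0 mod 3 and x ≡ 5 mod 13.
M = 3 × 13 = 39. M₁ = 13, y₁ ≡ 1 mod 3. M₂ = 3, y₂ ≡ 9 mod 13. x = 0×13×1 + 5×3×9 ≡ 18 mod 39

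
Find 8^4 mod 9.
8^{4} = 4096 ≡ 1 mod 9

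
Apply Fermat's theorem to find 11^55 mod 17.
By Fermat: 11^{16} ≡ 1 mod 17. 55 = 3×16 + 7. So 11^{55} ≡ 11^{7} ≡ 3 mod 17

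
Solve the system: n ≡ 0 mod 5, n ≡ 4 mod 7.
M = 5 × 7 = 35. M₁ = 7, y₁ ≡ 3 mod 5. M₂ = 5, y₂ ≡ 3 mod 7. n = 0×7×3 + 4×5×3 ≡ 25 mod 35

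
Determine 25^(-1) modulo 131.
Since 131 is prime, by Fermat 25^(-1) ≡ 25^{129} ≡ 21 (mod 131). Verify: 25 × 21 = 525 ≡ 1 (mod 131)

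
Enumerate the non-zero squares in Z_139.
Quadratic residues modulo 139: {1, 4, 5, 6, 7, 9, 11, 13, 16, 20, 24, 25, 28, 29, 30, 31, 34, 35, 36, 37, 38, 41, 42, 44, 45, 46, 47, 49, 51, 52, 54, 55, 57, 63, 64, 65, 66, 67, 69, 71, 77, 78, 79, 80, 81, 83, 86, 89, 91, 96, 99, 100, 106, 107, 112, 113, 116, 117, 118, 120, 121, 122, 124, 125, 127, 129, 131, 136, 137}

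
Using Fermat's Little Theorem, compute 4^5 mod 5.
By Fermat: 4^{4} ≡ 1 (mod 5). So 4^{5} = 4^{4} · 4^{1} ≡ 4^{1} ≡ 4 (mod 5)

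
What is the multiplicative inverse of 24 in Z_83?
Since 83 is prime, by Fermat 24^(-1) ≡ 24^{81} ≡ 45 (mod 83). Verify: 24 × 45 = 1080 ≡ 1 (mod 83)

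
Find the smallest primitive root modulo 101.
g = 2. For each prime q|100: 2^{50}≡100, 2^{20}≡95, none ≡ 1, so ord_101(2) = 100 and 2 is a primitive root.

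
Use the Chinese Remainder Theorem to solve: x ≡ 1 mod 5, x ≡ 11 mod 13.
M = 5 × 13 = 65. M₁ = 13, y₁ ≡ 2 mod 5. M₂ = 5, y₂ ≡ 8 mod 13. x = 1×13×2 + 11×5×8 ≡ 11 mod 65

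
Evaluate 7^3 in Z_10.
7^{3} = 343 ≡ 3 mod 10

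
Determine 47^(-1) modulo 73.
Since 73 is prime, by Fermat 47^(-1) ≡ 47^{71} ≡ 14 (mod 73). Verify: 47 × 14 = 658 ≡ 1 (mod 73)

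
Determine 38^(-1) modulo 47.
Since 47 is prime, by Fermat 38^(-1) ≡ 38^{45} ≡ 26 (mod 47). Verify: 38 × 26 = 988 ≡ 1 (mod 47)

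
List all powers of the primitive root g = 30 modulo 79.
30^1, 30^2, ..., 30^{78} mod 79: [30, 31, 61, 13, 74, 8, 3, 11, 14, 25, 39, 64, 24, 9, 33, 42, 75, 38, 34, 72, 27, 20, 47, 67, 35, 23, 58, 2, 60, 62, 43, 26, 69, 16, 6, 22, 28, 50, 78, 49, 48, 18, 66, 5, 71, 76, 68, 65, 54, 40, 15, 55, 70, 46, 37, 4, 41, 45, 7, 52, 59, 32, 12, 44, 56, 21, 77, 19, 17, 36, 53, 10, 63, 73, 57, 51, 29, 1]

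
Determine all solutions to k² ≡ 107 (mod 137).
The square roots of 107 mod 137 are 45 and 92. Verify: 45² = 2025 ≡ 107 (mod 137)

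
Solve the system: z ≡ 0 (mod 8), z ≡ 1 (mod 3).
M = 8 × 3 = 24. M₁ = 3, y₁ ≡ 3 (mod 8). M₂ = 8, y₂ ≡ 2 (mod 3). z = 0×3×3 + 1×8×2 ≡ 16 (mod 24)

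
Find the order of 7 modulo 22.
Powers of 7 mod 22: 7^1≡7, 7^2≡5, 7^3≡13, 7^4≡3, 7^5≡21, 7^6≡15, 7^7≡17, 7^8≡9, 7^9≡19, 7^10≡1. So the order of 7 is 10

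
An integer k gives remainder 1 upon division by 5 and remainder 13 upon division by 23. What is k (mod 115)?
M = 5 × 23 = 115. M₁ = 23, y₁ ≡ 2 (mod 5). M₂ = 5, y₂ ≡ 14 (mod 23). k = 1×23×2 + 13×5×14 ≡ 36 (mod 115)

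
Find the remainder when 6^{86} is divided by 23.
By Fermat: 6^{22} ≡ 1 (mod 23). 86 = 3×22 + 20. So 6^{86} ≡ 6^{20} ≡ 16 (mod 23)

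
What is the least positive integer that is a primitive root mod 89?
g = 3. For each prime q|88: 3^{44}≡88, 3^{8}≡64, none ≡ 1, so ord_89(3) = 88 and 3 is a primitive root.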